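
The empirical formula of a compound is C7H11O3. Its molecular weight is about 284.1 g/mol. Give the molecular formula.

Empirical-formula mass = 143.16 g/mol
n = 284.1 / 143.16 = 1.98 ≈ 2
Molecular formula = (C7H11O3)2 = C14H22O6

C14H22O6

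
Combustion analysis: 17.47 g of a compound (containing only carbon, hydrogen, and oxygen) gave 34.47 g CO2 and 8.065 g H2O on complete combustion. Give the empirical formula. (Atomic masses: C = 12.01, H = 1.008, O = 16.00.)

C7H8O4

mol C = 34.47 / 44.01 = 0.7832; mass C = 0.7832 × 12.01 = 9.407 g
mol H = 2 × (8.065 / 18.02) = 0.8951; mass H = 0.8951 × 1.008 = 0.9023 g
mass O = 17.47 − (10.31) = 7.161 g → mol O = 0.4476
Smallest is O at 0.4476 mol; normalising gives C 1.750, H 2.000, O 1.000
Scaling by 4: C 7.00, H 8.00, O 4.00 → C7H8O4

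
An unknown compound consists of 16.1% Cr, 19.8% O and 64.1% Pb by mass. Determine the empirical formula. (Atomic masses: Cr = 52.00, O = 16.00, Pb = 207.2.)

Assume 100 g: 16.1 g Cr, 19.8 g O, 64.1 g Pb.
Moles — Cr: 16.1 / 52.00 = 0.3096 mol; O: 19.8 / 16.00 = 1.238 mol; Pb: 64.1 / 207.2 = 0.3094 mol
Divide by the smallest (0.3094 mol Pb): Cr 1.001, O 4.000, Pb 1.000
Ratio ≈ 1:4:1, so the empirical formula is CrO4Pb

CrO4Pb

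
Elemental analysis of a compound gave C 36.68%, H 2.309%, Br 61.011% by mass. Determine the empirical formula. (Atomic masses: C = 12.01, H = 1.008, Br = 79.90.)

Assume 100 g: 36.68 g C, 2.309 g H, 61.011 g Br.
C: 36.68 g ÷ 12.01 g/mol = 3.054 mol
H: 2.309 g ÷ 1.008 g/mol = 2.291 mol
Br: 61.011 g ÷ 79.90 g/mol = 0.7636 mol
Smallest is Br at 0.7636 mol; normalising gives C 4.000, H 3.000, Br 1.000
≈ 4:3:1 → C4H3Br

C4H3Br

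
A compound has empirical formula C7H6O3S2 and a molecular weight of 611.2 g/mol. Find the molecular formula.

C21H18O9S6

Empirical-formula mass = 202.26 g/mol
n = 611.2 / 202.26 = 3.02 ≈ 3
Molecular formula = (C7H6O3S2)3 = C21H18O9S6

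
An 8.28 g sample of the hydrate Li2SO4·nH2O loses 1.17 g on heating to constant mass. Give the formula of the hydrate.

Mass of anhydrous Li2SO4 = 8.28 − 1.17 = 7.11 g
mol H2O = 1.17 / 18.02 = 0.06493
Molar mass of Li2SO4 = 109.95 g/mol → mol Li2SO4 = 7.11 / 109.95 = 0.06467
n = 0.06493 / 0.06467 = 1.00 ≈ 1 → Li2SO4·H2O

Li2SO4·H2O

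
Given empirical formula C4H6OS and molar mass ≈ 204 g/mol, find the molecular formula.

C8H12O2S2

Empirical-formula mass = 102.16 g/mol
n = 204 / 102.16 = 2.00 ≈ 2
Molecular formula = (C4H6OS)2 = C8H12O2S2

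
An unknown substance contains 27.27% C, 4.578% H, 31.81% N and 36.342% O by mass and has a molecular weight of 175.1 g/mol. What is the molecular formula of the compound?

Assume 100 g: 27.27 g C, 4.578 g H, 31.81 g N, 36.342 g O.
Moles — C: 27.27 / 12.01 = 2.271 mol; H: 4.578 / 1.008 = 4.542 mol; N: 31.81 / 14.01 = 2.271 mol; O: 36.342 / 16.00 = 2.271 mol
Smallest is N at 2.271 mol; normalising gives C 1.000, H 2.000, N 1.000, O 1.000
Ratio ≈ 1:2:1:1, so the empirical formula is CH2NO
Empirical-formula mass = 44.04 g/mol
n = 175.1 / 44.04 = 3.98 ≈ 4
Molecular formula = (CH2NO)×4 = C4H8N4O4

C4H8N4O4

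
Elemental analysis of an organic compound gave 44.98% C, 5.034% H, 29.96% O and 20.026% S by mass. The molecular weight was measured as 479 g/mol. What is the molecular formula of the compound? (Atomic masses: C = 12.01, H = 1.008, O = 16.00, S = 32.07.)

C18H24O9S3

Assume 100 g: 44.98 g C, 5.034 g H, 29.96 g O, 20.026 g S.
C: 44.98 g ÷ 12.01 g/mol = 3.745 mol
H: 5.034 g ÷ 1.008 g/mol = 4.994 mol
O: 29.96 g ÷ 16.00 g/mol = 1.873 mol
S: 20.026 g ÷ 32.07 g/mol = 0.6244 mol
Divide by the smallest (0.6244 mol S): C 5.998, H 7.998, O 2.999, S 1.000
Ratio ≈ 6:8:3:1, so the empirical formula is C6H8O3S
Empirical-formula mass = 160.19 g/mol
n = 479 / 160.19 = 2.99 ≈ 3
Molecular formula = (C6H8O3S)×3 = C18H24O9S3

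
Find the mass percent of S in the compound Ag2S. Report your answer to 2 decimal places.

12.94%

Molar mass = 2(107.87) + 1(32.07) = 247.810 g/mol
Mass of S per mole = 1 × 32.07 = 32.070 g
% S = 32.070 / 247.810 × 100 = 12.94%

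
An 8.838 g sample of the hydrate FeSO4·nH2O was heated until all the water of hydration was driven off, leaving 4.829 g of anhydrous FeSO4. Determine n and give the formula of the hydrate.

FeSO4·7H2O

Mass of water lost = 8.838 − 4.829 = 4.009 g → 4.009 / 18.02 = 0.2225 mol H2O
Molar mass of FeSO4 = 151.92 g/mol → mol FeSO4 = 4.829 / 151.92 = 0.03179
n = 0.2225 / 0.03179 = 7.00 ≈ 7 → FeSO4·7H2O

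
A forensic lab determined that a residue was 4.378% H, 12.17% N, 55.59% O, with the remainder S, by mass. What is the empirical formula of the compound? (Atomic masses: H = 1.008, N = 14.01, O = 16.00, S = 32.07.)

Assume 100 g: 4.378 g H, 12.17 g N, 55.59 g O, 27.862 g S.
n(H) = 4.378/1.008 = 4.343, n(N) = 12.17/14.01 = 0.8687, n(O) = 55.59/16.00 = 3.474, n(S) = 27.862/32.07 = 0.8688
Divide by the smallest (0.8687 mol N): H 5.000, N 1.000, O 4.000, S 1.000
Ratio ≈ 5:1:4:1, so the empirical formula is H5NO4S

H5NO4S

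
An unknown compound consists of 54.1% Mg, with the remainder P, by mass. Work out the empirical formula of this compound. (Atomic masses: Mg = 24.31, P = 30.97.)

Assume 100 g: 54.1 g Mg, 45.9 g P.
Moles — Mg: 54.1 / 24.31 = 2.225 mol; P: 45.9 / 30.97 = 1.482 mol
Divide by the smallest (1.482 mol P): Mg 1.502, P 1.000
Scaling by 2: Mg 3.00, P 2.00 → Mg3P2

Mg3P2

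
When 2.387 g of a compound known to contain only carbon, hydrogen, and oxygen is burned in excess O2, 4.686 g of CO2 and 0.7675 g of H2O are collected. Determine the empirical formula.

C5H4O3

mol C = 4.686 / 44.01 = 0.1065; mass C = 0.1065 × 12.01 = 1.279 g
mol H = 2 × (0.7675 / 18.02) = 0.08518; mass H = 0.08518 × 1.008 = 0.08586 g
mass O = 2.387 − (1.365) = 1.022 g → mol O = 0.06390
Divide by the smallest (0.0639 mol O): C 1.666, H 1.333, O 1.000
Scaling by 3: C 5.00, H 4.00, O 3.00 → C5H4O3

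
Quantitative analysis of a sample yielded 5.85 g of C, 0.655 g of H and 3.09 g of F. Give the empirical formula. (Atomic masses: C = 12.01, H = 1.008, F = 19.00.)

C: 5.85 g ÷ 12.01 g/mol = 0.4871 mol
H: 0.655 g ÷ 1.008 g/mol = 0.6498 mol
F: 3.09 g ÷ 19.00 g/mol = 0.1626 mol
Smallest is F at 0.1626 mol; normalising gives C 2.995, H 3.996, F 1.000
→ C3H4F

C3H4F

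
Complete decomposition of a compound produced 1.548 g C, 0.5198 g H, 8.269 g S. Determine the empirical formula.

n(C) = 1.548/12.01 = 0.1289, n(H) = 0.5198/1.008 = 0.5157, n(S) = 8.269/32.07 = 0.2578
Ratios (÷ 0.1289): C 1.000, H 4.001, S 2.000
Ratio ≈ 1:4:2, so the empirical formula is CH4S2

CH4S2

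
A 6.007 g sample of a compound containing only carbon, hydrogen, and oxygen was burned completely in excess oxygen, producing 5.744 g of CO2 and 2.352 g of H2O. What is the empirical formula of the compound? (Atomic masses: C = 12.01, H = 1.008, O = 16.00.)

CH2O2

mol C = 5.744 / 44.01 = 0.1305; mass C = 0.1305 × 12.01 = 1.567 g
mol H = 2 × (2.352 / 18.02) = 0.2610; mass H = 0.2610 × 1.008 = 0.2631 g
mass O = 6.007 − (1.831) = 4.176 g → mol O = 0.2610
Divide by the smallest (0.1305 mol C): C 1.000, H 2.000, O 2.000
≈ 1:2:2 → CH2O2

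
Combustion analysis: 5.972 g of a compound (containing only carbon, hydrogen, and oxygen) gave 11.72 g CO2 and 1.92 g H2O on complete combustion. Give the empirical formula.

C5H4O3

mol C = 11.72 / 44.01 = 0.2663; mass C = 0.2663 × 12.01 = 3.198 g
mol H = 2 × (1.92 / 18.02) = 0.2131; mass H = 0.2131 × 1.008 = 0.2148 g
mass O = 5.972 − (3.413) = 2.559 g → mol O = 0.1599
Ratios (÷ 0.1599): C 1.665, H 1.332, O 1.000
Multiply by 3: C 5.00, H 4.00, O 3.00 → C5H4O3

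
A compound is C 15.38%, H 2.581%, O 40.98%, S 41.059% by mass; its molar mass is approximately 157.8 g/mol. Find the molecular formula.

C2H4O4S2

Assume 100 g: 15.38 g C, 2.581 g H, 40.98 g O, 41.059 g S.
n(C) = 15.38/12.01 = 1.281, n(H) = 2.581/1.008 = 2.561, n(O) = 40.98/16.00 = 2.561, n(S) = 41.059/32.07 = 1.28
Divide by the smallest (1.28 mol S): C 1.000, H 2.000, O 2.001, S 1.000
Ratio ≈ 1:2:2:1, so the empirical formula is CH2O2S
Empirical-formula mass = 78.10 g/mol
n = 157.8 / 78.10 = 2.02 ≈ 2
Molecular formula = (CH2O2S)×2 = C2H4O4S2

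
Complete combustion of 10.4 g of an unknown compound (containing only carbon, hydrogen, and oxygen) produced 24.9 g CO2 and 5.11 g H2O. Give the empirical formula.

mol C = 24.9 / 44.01 = 0.5658; mass C = 0.5658 × 12.01 = 6.795 g
mol H = 2 × (5.11 / 18.02) = 0.5671; mass H = 0.5671 × 1.008 = 0.5717 g
mass O = 10.4 − (7.367) = 3.033 g → mol O = 0.1896
Smallest is O at 0.1896 mol; normalising gives C 2.984, H 2.992, O 1.000
Ratio ≈ 3:3:1, so the empirical formula is C3H3O

C3H3O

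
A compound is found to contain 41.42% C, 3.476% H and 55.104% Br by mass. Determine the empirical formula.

Assume 100 g: 41.42 g C, 3.476 g H, 55.104 g Br.
C: 41.42 g ÷ 12.01 g/mol = 3.449 mol
H: 3.476 g ÷ 1.008 g/mol = 3.448 mol
Br: 55.104 g ÷ 79.90 g/mol = 0.6897 mol
Ratios (÷ 0.6897): C 5.001, H 5.000, Br 1.000
Ratio ≈ 5:5:1, so the empirical formula is C5H5Br

C5H5Br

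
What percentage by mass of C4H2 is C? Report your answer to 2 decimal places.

Molar mass = 4(12.01) + 2(1.008) = 50.056 g/mol
Mass of C per mole = 4 × 12.01 = 48.040 g
% C = 48.040 / 50.056 × 100 = 95.97%

95.97%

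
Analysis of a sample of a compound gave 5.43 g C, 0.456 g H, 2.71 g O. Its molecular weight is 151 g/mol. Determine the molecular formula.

n(C) = 5.43/12.01 = 0.4521, n(H) = 0.456/1.008 = 0.4524, n(O) = 2.71/16.00 = 0.1694
Ratios (÷ 0.1694): C 2.669, H 2.671, O 1.000
Scaling by 3: C 8.01, H 8.01, O 3.00 → C8H8O3
Empirical-formula mass = 152.14 g/mol
n = 151 / 152.14 = 0.99 ≈ 1
Molecular formula = empirical formula = C8H8O3

C8H8O3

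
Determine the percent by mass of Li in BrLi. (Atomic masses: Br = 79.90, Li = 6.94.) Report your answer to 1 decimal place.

8.0%

Molar mass = 1(79.90) + 1(6.94) = 86.840 g/mol
Mass of Li per mole = 1 × 6.94 = 6.940 g
% Li = 6.940 / 86.840 × 100 = 8.0%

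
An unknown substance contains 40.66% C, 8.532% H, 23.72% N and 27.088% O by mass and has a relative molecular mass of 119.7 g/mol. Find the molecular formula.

C4H10N2O2

Assume 100 g: 40.66 g C, 8.532 g H, 23.72 g N, 27.088 g O.
n(C) = 40.66/12.01 = 3.386, n(H) = 8.532/1.008 = 8.464, n(N) = 23.72/14.01 = 1.693, n(O) = 27.088/16.00 = 1.693
Ratios (÷ 1.693): C 2.000, H 5.000, N 1.000, O 1.000
Ratio ≈ 2:5:1:1, so the empirical formula is C2H5NO
Empirical-formula mass = 59.07 g/mol
n = 119.7 / 59.07 = 2.03 ≈ 2
Molecular formula = (C2H5NO)×2 = C4H10N2O2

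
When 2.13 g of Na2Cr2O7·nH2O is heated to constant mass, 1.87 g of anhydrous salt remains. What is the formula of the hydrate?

Mass of water lost = 2.13 − 1.87 = 0.26 g → 0.26 / 18.02 = 0.01443 mol H2O
Molar mass of Na2Cr2O7 = 261.98 g/mol → mol Na2Cr2O7 = 1.87 / 261.98 = 0.007138
n = 0.01443 / 0.007138 = 2.02 ≈ 2 → Na2Cr2O7·2H2O

Na2Cr2O7·2H2O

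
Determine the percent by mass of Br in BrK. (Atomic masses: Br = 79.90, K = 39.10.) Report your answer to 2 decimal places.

Molar mass = 1(79.90) + 1(39.10) = 119.000 g/mol
Mass of Br per mole = 1 × 79.90 = 79.900 g
% Br = 79.900 / 119.000 × 100 = 67.14%

67.14%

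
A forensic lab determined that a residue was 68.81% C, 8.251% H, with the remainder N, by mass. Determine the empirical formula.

Assume 100 g: 68.81 g C, 8.251 g H, 22.939 g N.
C: 68.81 g ÷ 12.01 g/mol = 5.729 mol
H: 8.251 g ÷ 1.008 g/mol = 8.186 mol
N: 22.939 g ÷ 14.01 g/mol = 1.637 mol
Divide by the smallest (1.637 mol N): C 3.499, H 4.999, N 1.000
Multiply by 2: C 7.00, H 10.00, N 2.00 → C7H10N2

C7H10N2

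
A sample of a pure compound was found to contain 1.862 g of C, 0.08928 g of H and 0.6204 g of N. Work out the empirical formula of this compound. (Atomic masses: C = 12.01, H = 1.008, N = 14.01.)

C7H4N2

n(C) = 1.862/12.01 = 0.155, n(H) = 0.08928/1.008 = 0.08857, n(N) = 0.6204/14.01 = 0.04428
Divide by the smallest (0.04428 mol N): C 3.501, H 2.000, N 1.000
Scaling by 2: C 7.00, H 4.00, N 2.00 → C7H4N2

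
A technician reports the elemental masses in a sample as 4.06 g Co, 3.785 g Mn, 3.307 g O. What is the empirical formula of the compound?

CoMnO3

Co: 4.06 g ÷ 58.93 g/mol = 0.0689 mol
Mn: 3.785 g ÷ 54.94 g/mol = 0.06889 mol
O: 3.307 g ÷ 16.00 g/mol = 0.2067 mol
Ratios (÷ 0.06889): Co 1.000, Mn 1.000, O 3.000
→ CoMnO3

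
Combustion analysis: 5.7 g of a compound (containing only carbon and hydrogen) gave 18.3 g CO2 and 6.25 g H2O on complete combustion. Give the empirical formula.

C3H5

mol C = 18.3 / 44.01 = 0.4158; mass C = 0.4158 × 12.01 = 4.994 g
mol H = 2 × (6.25 / 18.02) = 0.6937; mass H = 0.6937 × 1.008 = 0.6992 g
Ratios (÷ 0.4158): C 1.000, H 1.668
Multiply by 3: C 3.00, H 5.00 → C3H5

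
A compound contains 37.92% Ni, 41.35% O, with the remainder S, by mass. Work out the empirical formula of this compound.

Assume 100 g: 37.92 g Ni, 41.35 g O, 20.73 g S.
Ni: 37.92 g ÷ 58.69 g/mol = 0.6461 mol
O: 41.35 g ÷ 16.00 g/mol = 2.584 mol
S: 20.73 g ÷ 32.07 g/mol = 0.6464 mol
Smallest is Ni at 0.6461 mol; normalising gives Ni 1.000, O 4.000, S 1.000
→ NiO4S

NiO4S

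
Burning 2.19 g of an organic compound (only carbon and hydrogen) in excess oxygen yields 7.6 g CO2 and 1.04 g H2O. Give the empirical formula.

mol C = 7.6 / 44.01 = 0.1727; mass C = 0.1727 × 12.01 = 2.074 g
mol H = 2 × (1.04 / 18.02) = 0.1154; mass H = 0.1154 × 1.008 = 0.1164 g
Divide by the smallest (0.1154 mol H): C 1.496, H 1.000
×2: C 2.99, H 2.00 → C3H2

C3H2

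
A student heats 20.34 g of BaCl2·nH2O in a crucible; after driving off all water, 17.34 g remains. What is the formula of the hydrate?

Mass of water lost = 20.34 − 17.34 = 3 g → 3 / 18.02 = 0.1665 mol H2O
Molar mass of BaCl2 = 208.23 g/mol → mol BaCl2 = 17.34 / 208.23 = 0.08327
n = 0.1665 / 0.08327 = 2.00 ≈ 2 → BaCl2·2H2O

BaCl2·2H2O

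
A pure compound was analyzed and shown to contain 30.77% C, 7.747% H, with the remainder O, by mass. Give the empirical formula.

Assume 100 g: 30.77 g C, 7.747 g H, 61.483 g O.
n(C) = 30.77/12.01 = 2.562, n(H) = 7.747/1.008 = 7.686, n(O) = 61.483/16.00 = 3.843
Smallest is C at 2.562 mol; normalising gives C 1.000, H 3.000, O 1.500
Scaling by 2: C 2.00, H 6.00, O 3.00 → C2H6O3

C2H6O3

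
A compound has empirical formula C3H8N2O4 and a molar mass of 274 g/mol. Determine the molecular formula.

Empirical-formula mass = 136.11 g/mol
n = 274 / 136.11 = 2.01 ≈ 2
Molecular formula = (C3H8N2O4)2 = C6H16N4O8

C6H16N4O8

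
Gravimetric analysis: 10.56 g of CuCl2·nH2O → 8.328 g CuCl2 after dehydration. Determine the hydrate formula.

CuCl2·2H2O

Mass of water lost = 10.56 − 8.328 = 2.232 g → 2.232 / 18.02 = 0.1239 mol H2O
Molar mass of CuCl2 = 134.45 g/mol → mol CuCl2 = 8.328 / 134.45 = 0.06194
n = 0.1239 / 0.06194 = 2.00 ≈ 2 → CuCl2·2H2O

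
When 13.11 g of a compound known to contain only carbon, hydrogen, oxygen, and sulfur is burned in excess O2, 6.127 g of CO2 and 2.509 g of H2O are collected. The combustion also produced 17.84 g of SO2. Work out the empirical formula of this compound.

mol C = 6.127 / 44.01 = 0.1392; mass C = 0.1392 × 12.01 = 1.672 g
mol H = 2 × (2.509 / 18.02) = 0.2785; mass H = 0.2785 × 1.008 = 0.2807 g
mol S = 17.84 / 64.07 = 0.2784; mass S = 8.930 g
mass O = 13.11 − (10.88) = 2.228 g → mol O = 0.1392
Smallest is C at 0.1392 mol; normalising gives C 1.000, H 2.000, O 1.000, S 2.000
≈ 1:2:1:2 → CH2OS2

CH2OS2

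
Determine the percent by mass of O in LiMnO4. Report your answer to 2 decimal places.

50.84%

Molar mass = 1(6.94) + 1(54.94) + 4(16.00) = 125.880 g/mol
Mass of O per mole = 4 × 16.00 = 64.000 g
% O = 64.000 / 125.880 × 100 = 50.84%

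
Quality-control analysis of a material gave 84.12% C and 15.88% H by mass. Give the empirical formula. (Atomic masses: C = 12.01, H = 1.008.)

C4H9

Assume 100 g: 84.12 g C, 15.88 g H.
C: 84.12 g ÷ 12.01 g/mol = 7.004 mol
H: 15.88 g ÷ 1.008 g/mol = 15.75 mol
Ratios (÷ 7.004): C 1.000, H 2.249
Scaling by 4: C 4.00, H 9.00 → C4H9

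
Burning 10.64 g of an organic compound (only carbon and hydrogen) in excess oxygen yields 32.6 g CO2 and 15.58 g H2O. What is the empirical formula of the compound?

C3H7

mol C = 32.6 / 44.01 = 0.7407; mass C = 0.7407 × 12.01 = 8.896 g
mol H = 2 × (15.58 / 18.02) = 1.729; mass H = 1.729 × 1.008 = 1.743 g
Ratios (÷ 0.7407): C 1.000, H 2.334
Scaling by 3: C 3.00, H 7.00 → C3H7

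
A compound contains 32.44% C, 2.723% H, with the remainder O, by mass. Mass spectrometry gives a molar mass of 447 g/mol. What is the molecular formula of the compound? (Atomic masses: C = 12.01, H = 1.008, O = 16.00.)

Assume 100 g: 32.44 g C, 2.723 g H, 64.837 g O.
Moles — C: 32.44 / 12.01 = 2.701 mol; H: 2.723 / 1.008 = 2.701 mol; O: 64.837 / 16.00 = 4.052 mol
Divide by the smallest (2.701 mol C): C 1.000, H 1.000, O 1.500
Scaling by 2: C 2.00, H 2.00, O 3.00 → C2H2O3
Empirical-formula mass = 74.04 g/mol
n = 447 / 74.04 = 6.04 ≈ 6
Molecular formula = (C2H2O3)×6 = C12H12O18

C12H12O18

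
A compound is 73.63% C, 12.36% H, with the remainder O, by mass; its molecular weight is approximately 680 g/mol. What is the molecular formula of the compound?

C42H84O6

Assume 100 g: 73.63 g C, 12.36 g H, 14.01 g O.
Moles — C: 73.63 / 12.01 = 6.131 mol; H: 12.36 / 1.008 = 12.26 mol; O: 14.01 / 16.00 = 0.8756 mol
Smallest is O at 0.8756 mol; normalising gives C 7.002, H 14.004, O 1.000
Ratio ≈ 7:14:1, so the empirical formula is C7H14O
Empirical-formula mass = 114.18 g/mol
n = 680 / 114.18 = 5.96 ≈ 6
Molecular formula = (C7H14O)×6 = C42H84O6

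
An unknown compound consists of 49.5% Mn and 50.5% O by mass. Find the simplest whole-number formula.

Mn2O7

Assume 100 g: 49.5 g Mn, 50.5 g O.
n(Mn) = 49.5/54.94 = 0.901, n(O) = 50.5/16.00 = 3.156
Smallest is Mn at 0.901 mol; normalising gives Mn 1.000, O 3.503
Scaling by 2: Mn 2.00, O 7.01 → Mn2O7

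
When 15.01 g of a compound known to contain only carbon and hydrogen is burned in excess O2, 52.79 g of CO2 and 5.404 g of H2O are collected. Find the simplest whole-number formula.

C2H

mol C = 52.79 / 44.01 = 1.200; mass C = 1.200 × 12.01 = 14.41 g
mol H = 2 × (5.404 / 18.02) = 0.5998; mass H = 0.5998 × 1.008 = 0.6046 g
Smallest is H at 0.5998 mol; normalising gives C 2.000, H 1.000
≈ 2:1 → C2H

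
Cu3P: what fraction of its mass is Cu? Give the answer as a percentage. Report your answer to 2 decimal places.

86.03%

Molar mass = 3(63.55) + 1(30.97) = 221.620 g/mol
Mass of Cu per mole = 3 × 63.55 = 190.650 g
% Cu = 190.650 / 221.620 × 100 = 86.03%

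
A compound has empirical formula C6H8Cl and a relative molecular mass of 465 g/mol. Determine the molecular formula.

Empirical-formula mass = 115.57 g/mol
n = 465 / 115.57 = 4.02 ≈ 4
Molecular formula = (C6H8Cl)4 = C24H32Cl4

C24H32Cl4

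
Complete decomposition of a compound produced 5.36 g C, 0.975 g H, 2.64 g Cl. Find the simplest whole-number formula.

C6H13Cl

C: 5.36 g ÷ 12.01 g/mol = 0.4463 mol
H: 0.975 g ÷ 1.008 g/mol = 0.9673 mol
Cl: 2.64 g ÷ 35.45 g/mol = 0.07447 mol
Smallest is Cl at 0.07447 mol; normalising gives C 5.993, H 12.988, Cl 1.000
Ratio ≈ 6:13:1, so the empirical formula is C6H13Cl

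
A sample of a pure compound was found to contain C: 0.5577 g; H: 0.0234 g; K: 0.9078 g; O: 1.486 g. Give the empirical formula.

C2HKO4

C: 0.5577 g ÷ 12.01 g/mol = 0.04644 mol
H: 0.0234 g ÷ 1.008 g/mol = 0.02321 mol
K: 0.9078 g ÷ 39.10 g/mol = 0.02322 mol
O: 1.486 g ÷ 16.00 g/mol = 0.09287 mol
Smallest is H at 0.02321 mol; normalising gives C 2.000, H 1.000, K 1.000, O 4.001
→ C2HKO4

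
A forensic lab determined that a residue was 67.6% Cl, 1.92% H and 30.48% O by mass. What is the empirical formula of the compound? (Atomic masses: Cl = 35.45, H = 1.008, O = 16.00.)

Assume 100 g: 67.6 g Cl, 1.92 g H, 30.48 g O.
n(Cl) = 67.6/35.45 = 1.907, n(H) = 1.92/1.008 = 1.905, n(O) = 30.48/16.00 = 1.905
Divide by the smallest (1.905 mol H): Cl 1.001, H 1.000, O 1.000
≈ 1:1:1 → ClHO

ClHO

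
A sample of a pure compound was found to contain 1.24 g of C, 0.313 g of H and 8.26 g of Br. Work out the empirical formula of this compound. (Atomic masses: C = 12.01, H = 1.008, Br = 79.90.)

CH3Br

C: 1.24 g ÷ 12.01 g/mol = 0.1032 mol
H: 0.313 g ÷ 1.008 g/mol = 0.3105 mol
Br: 8.26 g ÷ 79.90 g/mol = 0.1034 mol
Smallest is C at 0.1032 mol; normalising gives C 1.000, H 3.007, Br 1.001
≈ 1:3:1 → CH3Br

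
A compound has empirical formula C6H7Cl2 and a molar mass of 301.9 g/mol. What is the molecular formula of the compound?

Empirical-formula mass = 150.02 g/mol
n = 301.9 / 150.02 = 2.01 ≈ 2
Molecular formula = (C6H7Cl2)2 = C12H14Cl4

C12H14Cl4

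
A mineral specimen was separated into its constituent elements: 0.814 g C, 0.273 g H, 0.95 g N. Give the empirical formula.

C: 0.814 g ÷ 12.01 g/mol = 0.06778 mol
H: 0.273 g ÷ 1.008 g/mol = 0.2708 mol
N: 0.95 g ÷ 14.01 g/mol = 0.06781 mol
Divide by the smallest (0.06778 mol C): C 1.000, H 3.996, N 1.000
→ CH4N

CH4N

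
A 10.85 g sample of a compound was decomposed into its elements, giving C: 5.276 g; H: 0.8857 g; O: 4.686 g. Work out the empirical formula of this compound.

C3H6O2

n(C) = 5.276/12.01 = 0.4393, n(H) = 0.8857/1.008 = 0.8787, n(O) = 4.686/16.00 = 0.2929
Ratios (÷ 0.2929): C 1.500, H 3.000, O 1.000
Scaling by 2: C 3.00, H 6.00, O 2.00 → C3H6O2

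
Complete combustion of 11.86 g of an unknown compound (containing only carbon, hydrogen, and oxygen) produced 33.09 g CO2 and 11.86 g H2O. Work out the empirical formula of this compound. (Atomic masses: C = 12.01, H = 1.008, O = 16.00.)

C8H14O

mol C = 33.09 / 44.01 = 0.7519; mass C = 0.7519 × 12.01 = 9.030 g
mol H = 2 × (11.86 / 18.02) = 1.316; mass H = 1.316 × 1.008 = 1.327 g
mass O = 11.86 − (10.36) = 1.503 g → mol O = 0.09395
Smallest is O at 0.09395 mol; normalising gives C 8.003, H 14.011, O 1.000
Ratio ≈ 8:14:1, so the empirical formula is C8H14O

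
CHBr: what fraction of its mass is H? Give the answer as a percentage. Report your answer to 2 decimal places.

Molar mass = 1(12.01) + 1(1.008) + 1(79.90) = 92.918 g/mol
Mass of H per mole = 1 × 1.008 = 1.008 g
% H = 1.008 / 92.918 × 100 = 1.08%

1.08%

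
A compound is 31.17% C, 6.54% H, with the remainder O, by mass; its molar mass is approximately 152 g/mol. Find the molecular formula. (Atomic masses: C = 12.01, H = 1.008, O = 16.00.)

C4H10O6

Assume 100 g: 31.17 g C, 6.54 g H, 62.29 g O.
C: 31.17 g ÷ 12.01 g/mol = 2.595 mol
H: 6.54 g ÷ 1.008 g/mol = 6.488 mol
O: 62.29 g ÷ 16.00 g/mol = 3.893 mol
Divide by the smallest (2.595 mol C): C 1.000, H 2.500, O 1.500
Multiply by 2: C 2.00, H 5.00, O 3.00 → C2H5O3
Empirical-formula mass = 77.06 g/mol
n = 152 / 77.06 = 1.97 ≈ 2
Molecular formula = (C2H5O3)×2 = C4H10O6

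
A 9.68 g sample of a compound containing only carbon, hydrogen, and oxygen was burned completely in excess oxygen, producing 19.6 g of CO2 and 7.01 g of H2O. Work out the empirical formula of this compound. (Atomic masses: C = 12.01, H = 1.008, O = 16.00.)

mol C = 19.6 / 44.01 = 0.4454; mass C = 0.4454 × 12.01 = 5.349 g
mol H = 2 × (7.01 / 18.02) = 0.7780; mass H = 0.7780 × 1.008 = 0.7842 g
mass O = 9.68 − (6.133) = 3.547 g → mol O = 0.2217
Divide by the smallest (0.2217 mol O): C 2.009, H 3.509, O 1.000
Multiply by 2: C 4.02, H 7.02, O 2.00 → C4H7O2

C4H7O2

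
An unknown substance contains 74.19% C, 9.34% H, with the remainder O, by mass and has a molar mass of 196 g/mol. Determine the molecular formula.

Assume 100 g: 74.19 g C, 9.34 g H, 16.47 g O.
C: 74.19 g ÷ 12.01 g/mol = 6.177 mol
H: 9.34 g ÷ 1.008 g/mol = 9.266 mol
O: 16.47 g ÷ 16.00 g/mol = 1.029 mol
Smallest is O at 1.029 mol; normalising gives C 6.001, H 9.001, O 1.000
≈ 6:9:1 → C6H9O
Empirical-formula mass = 97.13 g/mol
n = 196 / 97.13 = 2.02 ≈ 2
Molecular formula = (C6H9O)×2 = C12H18O2

C12H18O2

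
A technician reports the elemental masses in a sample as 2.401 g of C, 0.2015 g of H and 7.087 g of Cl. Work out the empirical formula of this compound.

Moles — C: 2.401 / 12.01 = 0.1999 mol; H: 0.2015 / 1.008 = 0.1999 mol; Cl: 7.087 / 35.45 = 0.1999 mol
Smallest is H at 0.1999 mol; normalising gives C 1.000, H 1.000, Cl 1.000
Ratio ≈ 1:1:1, so the empirical formula is CHCl

CHCl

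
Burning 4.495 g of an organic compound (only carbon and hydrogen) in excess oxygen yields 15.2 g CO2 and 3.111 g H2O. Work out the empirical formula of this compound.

CH

mol C = 15.2 / 44.01 = 0.3454; mass C = 0.3454 × 12.01 = 4.148 g
mol H = 2 × (3.111 / 18.02) = 0.3453; mass H = 0.3453 × 1.008 = 0.3480 g
Divide by the smallest (0.3453 mol H): C 1.000, H 1.000
≈ 1:1 → CH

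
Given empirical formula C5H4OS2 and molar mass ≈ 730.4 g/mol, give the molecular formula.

C25H20O5S10

Empirical-formula mass = 144.22 g/mol
n = 730.4 / 144.22 = 5.06 ≈ 5
Molecular formula = (C5H4OS2)5 = C25H20O5S10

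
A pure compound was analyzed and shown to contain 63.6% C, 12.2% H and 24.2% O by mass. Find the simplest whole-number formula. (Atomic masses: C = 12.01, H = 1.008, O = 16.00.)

C7H16O2

Assume 100 g: 63.6 g C, 12.2 g H, 24.2 g O.
Moles — C: 63.6 / 12.01 = 5.296 mol; H: 12.2 / 1.008 = 12.1 mol; O: 24.2 / 16.00 = 1.512 mol
Ratios (÷ 1.512): C 3.501, H 8.002, O 1.000
Scaling by 2: C 7.00, H 16.00, O 2.00 → C7H16O2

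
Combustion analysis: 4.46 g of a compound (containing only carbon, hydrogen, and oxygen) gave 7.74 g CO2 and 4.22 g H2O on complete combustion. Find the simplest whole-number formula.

C3H8O2

mol C = 7.74 / 44.01 = 0.1759; mass C = 0.1759 × 12.01 = 2.112 g
mol H = 2 × (4.22 / 18.02) = 0.4684; mass H = 0.4684 × 1.008 = 0.4721 g
mass O = 4.46 − (2.584) = 1.876 g → mol O = 0.1172
Ratios (÷ 0.1172): C 1.500, H 3.995, O 1.000
Multiply by 2: C 3.00, H 7.99, O 2.00 → C3H8O2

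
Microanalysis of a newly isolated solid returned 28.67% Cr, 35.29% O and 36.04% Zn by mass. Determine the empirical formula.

Assume 100 g: 28.67 g Cr, 35.29 g O, 36.04 g Zn.
n(Cr) = 28.67/52.00 = 0.5513, n(O) = 35.29/16.00 = 2.206, n(Zn) = 36.04/65.38 = 0.5512
Ratios (÷ 0.5512): Cr 1.000, O 4.001, Zn 1.000
Ratio ≈ 1:4:1, so the empirical formula is CrO4Zn

CrO4Zn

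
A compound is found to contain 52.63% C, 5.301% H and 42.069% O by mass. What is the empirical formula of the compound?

C5H6O3

Assume 100 g: 52.63 g C, 5.301 g H, 42.069 g O.
C: 52.63 g ÷ 12.01 g/mol = 4.382 mol
H: 5.301 g ÷ 1.008 g/mol = 5.259 mol
O: 42.069 g ÷ 16.00 g/mol = 2.629 mol
Ratios (÷ 2.629): C 1.667, H 2.000, O 1.000
Scaling by 3: C 5.00, H 6.00, O 3.00 → C5H6O3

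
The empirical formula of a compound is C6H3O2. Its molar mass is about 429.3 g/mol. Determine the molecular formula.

C24H12O8

Empirical-formula mass = 107.08 g/mol
n = 429.3 / 107.08 = 4.01 ≈ 4
Molecular formula = (C6H3O2)4 = C24H12O8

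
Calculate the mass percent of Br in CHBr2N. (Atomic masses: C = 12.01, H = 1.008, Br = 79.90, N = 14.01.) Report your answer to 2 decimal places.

Molar mass = 1(12.01) + 1(1.008) + 2(79.90) + 1(14.01) = 186.828 g/mol
Mass of Br per mole = 2 × 79.90 = 159.800 g
% Br = 159.800 / 186.828 × 100 = 85.53%

85.53%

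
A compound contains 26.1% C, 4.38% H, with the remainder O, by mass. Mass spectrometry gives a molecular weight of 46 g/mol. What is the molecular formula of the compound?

CH2O2

Assume 100 g: 26.1 g C, 4.38 g H, 69.52 g O.
n(C) = 26.1/12.01 = 2.173, n(H) = 4.38/1.008 = 4.345, n(O) = 69.52/16.00 = 4.345
Ratios (÷ 2.173): C 1.000, H 1.999, O 1.999
→ CH2O2
Empirical-formula mass = 46.03 g/mol
n = 46 / 46.03 = 1.00 ≈ 1
Molecular formula = empirical formula = CH2O2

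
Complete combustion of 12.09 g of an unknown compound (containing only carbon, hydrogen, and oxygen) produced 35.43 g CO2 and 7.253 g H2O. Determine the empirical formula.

C8H8O

mol C = 35.43 / 44.01 = 0.8050; mass C = 0.8050 × 12.01 = 9.669 g
mol H = 2 × (7.253 / 18.02) = 0.8050; mass H = 0.8050 × 1.008 = 0.8114 g
mass O = 12.09 − (10.48) = 1.610 g → mol O = 0.1006
Smallest is O at 0.1006 mol; normalising gives C 8.001, H 8.000, O 1.000
≈ 8:8:1 → C8H8O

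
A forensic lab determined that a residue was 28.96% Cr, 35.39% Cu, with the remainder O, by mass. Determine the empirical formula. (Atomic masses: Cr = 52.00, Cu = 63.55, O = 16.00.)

Assume 100 g: 28.96 g Cr, 35.39 g Cu, 35.65 g O.
Cr: 28.96 g ÷ 52.00 g/mol = 0.5569 mol
Cu: 35.39 g ÷ 63.55 g/mol = 0.5569 mol
O: 35.65 g ÷ 16.00 g/mol = 2.228 mol
Ratios (÷ 0.5569): Cr 1.000, Cu 1.000, O 4.001
≈ 1:1:4 → CrCuO4

CrCuO4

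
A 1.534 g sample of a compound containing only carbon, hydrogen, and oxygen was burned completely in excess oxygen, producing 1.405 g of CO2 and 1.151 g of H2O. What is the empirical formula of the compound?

CH4O2

mol C = 1.405 / 44.01 = 0.03192; mass C = 0.03192 × 12.01 = 0.3834 g
mol H = 2 × (1.151 / 18.02) = 0.1277; mass H = 0.1277 × 1.008 = 0.1288 g
mass O = 1.534 − (0.5122) = 1.022 g → mol O = 0.06386
Ratios (÷ 0.03192): C 1.000, H 4.002, O 2.000
≈ 1:4:2 → CH4O2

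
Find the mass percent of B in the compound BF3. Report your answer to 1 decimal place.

15.9%

Molar mass = 1(10.81) + 3(19.00) = 67.810 g/mol
Mass of B per mole = 1 × 10.81 = 10.810 g
% B = 10.810 / 67.810 × 100 = 15.9%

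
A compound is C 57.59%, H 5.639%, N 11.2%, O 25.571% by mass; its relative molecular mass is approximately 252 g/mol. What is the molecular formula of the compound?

C12H14N2O4

Assume 100 g: 57.59 g C, 5.639 g H, 11.2 g N, 25.571 g O.
n(C) = 57.59/12.01 = 4.795, n(H) = 5.639/1.008 = 5.594, n(N) = 11.2/14.01 = 0.7994, n(O) = 25.571/16.00 = 1.598
Ratios (÷ 0.7994): C 5.998, H 6.998, N 1.000, O 1.999
→ C6H7NO2
Empirical-formula mass = 125.13 g/mol
n = 252 / 125.13 = 2.01 ≈ 2
Molecular formula = (C6H7NO2)×2 = C12H14N2O4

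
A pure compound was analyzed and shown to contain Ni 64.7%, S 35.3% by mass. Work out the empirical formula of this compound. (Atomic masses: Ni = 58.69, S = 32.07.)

Assume 100 g: 64.7 g Ni, 35.3 g S.
n(Ni) = 64.7/58.69 = 1.102, n(S) = 35.3/32.07 = 1.101
Smallest is S at 1.101 mol; normalising gives Ni 1.002, S 1.000
Ratio ≈ 1:1, so the empirical formula is NiS

NiS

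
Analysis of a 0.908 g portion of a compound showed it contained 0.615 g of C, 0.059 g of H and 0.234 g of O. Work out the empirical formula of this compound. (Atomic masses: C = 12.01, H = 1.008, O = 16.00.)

Moles — C: 0.615 / 12.01 = 0.05121 mol; H: 0.059 / 1.008 = 0.05853 mol; O: 0.234 / 16.00 = 0.01463 mol
Smallest is O at 0.01463 mol; normalising gives C 3.501, H 4.002, O 1.000
Multiply by 2: C 7.00, H 8.00, O 2.00 → C7H8O2

C7H8O2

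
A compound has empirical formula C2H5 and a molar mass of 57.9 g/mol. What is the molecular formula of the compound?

Empirical-formula mass = 29.06 g/mol
n = 57.9 / 29.06 = 1.99 ≈ 2
Molecular formula = (C2H5)2 = C4H10

C4H10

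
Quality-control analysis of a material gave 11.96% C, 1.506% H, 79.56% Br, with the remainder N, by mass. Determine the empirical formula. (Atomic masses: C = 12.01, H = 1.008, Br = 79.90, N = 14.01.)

Assume 100 g: 11.96 g C, 1.506 g H, 79.56 g Br, 6.974 g N.
n(C) = 11.96/12.01 = 0.9958, n(H) = 1.506/1.008 = 1.494, n(Br) = 79.56/79.90 = 0.9957, n(N) = 6.974/14.01 = 0.4978
Divide by the smallest (0.4978 mol N): C 2.001, H 3.001, Br 2.000, N 1.000
Ratio ≈ 2:3:2:1, so the empirical formula is C2H3Br2N

C2H3Br2N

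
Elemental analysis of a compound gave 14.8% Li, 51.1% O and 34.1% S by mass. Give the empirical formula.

Li2O3S

Assume 100 g: 14.8 g Li, 51.1 g O, 34.1 g S.
Li: 14.8 g ÷ 6.94 g/mol = 2.133 mol
O: 51.1 g ÷ 16.00 g/mol = 3.194 mol
S: 34.1 g ÷ 32.07 g/mol = 1.063 mol
Ratios (÷ 1.063): Li 2.006, O 3.004, S 1.000
→ Li2O3S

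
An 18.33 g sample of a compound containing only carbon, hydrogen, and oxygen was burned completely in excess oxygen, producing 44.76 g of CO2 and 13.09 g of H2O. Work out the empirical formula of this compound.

mol C = 44.76 / 44.01 = 1.017; mass C = 1.017 × 12.01 = 12.21 g
mol H = 2 × (13.09 / 18.02) = 1.453; mass H = 1.453 × 1.008 = 1.464 g
mass O = 18.33 − (13.68) = 4.651 g → mol O = 0.2907
Smallest is O at 0.2907 mol; normalising gives C 3.499, H 4.998, O 1.000
Multiply by 2: C 7.00, H 10.00, O 2.00 → C7H10O2

C7H10O2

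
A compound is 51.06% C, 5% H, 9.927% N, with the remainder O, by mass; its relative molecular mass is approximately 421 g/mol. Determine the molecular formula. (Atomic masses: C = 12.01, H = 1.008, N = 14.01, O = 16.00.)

Assume 100 g: 51.06 g C, 5 g H, 9.927 g N, 34.013 g O.
C: 51.06 g ÷ 12.01 g/mol = 4.251 mol
H: 5 g ÷ 1.008 g/mol = 4.96 mol
N: 9.927 g ÷ 14.01 g/mol = 0.7086 mol
O: 34.013 g ÷ 16.00 g/mol = 2.126 mol
Smallest is N at 0.7086 mol; normalising gives C 6.000, H 7.001, N 1.000, O 3.000
≈ 6:7:1:3 → C6H7NO3
Empirical-formula mass = 141.13 g/mol
n = 421 / 141.13 = 2.98 ≈ 3
Molecular formula = (C6H7NO3)×3 = C18H21N3O9

C18H21N3O9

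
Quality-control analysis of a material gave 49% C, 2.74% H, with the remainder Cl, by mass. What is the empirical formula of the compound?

C3H2Cl

Assume 100 g: 49 g C, 2.74 g H, 48.26 g Cl.
C: 49 g ÷ 12.01 g/mol = 4.08 mol
H: 2.74 g ÷ 1.008 g/mol = 2.718 mol
Cl: 48.26 g ÷ 35.45 g/mol = 1.361 mol
Ratios (÷ 1.361): C 2.997, H 1.997, Cl 1.000
→ C3H2Cl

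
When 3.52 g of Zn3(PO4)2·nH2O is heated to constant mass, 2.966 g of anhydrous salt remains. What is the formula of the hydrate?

Zn3(PO4)2·4H2O

Mass of water lost = 3.52 − 2.966 = 0.554 g → 0.554 / 18.02 = 0.03074 mol H2O
Molar mass of Zn3(PO4)2 = 386.08 g/mol → mol Zn3(PO4)2 = 2.966 / 386.08 = 0.007682
n = 0.03074 / 0.007682 = 4.00 ≈ 4 → Zn3(PO4)2·4H2O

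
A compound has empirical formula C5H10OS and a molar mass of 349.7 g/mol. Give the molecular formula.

C15H30O3S3

Empirical-formula mass = 118.20 g/mol
n = 349.7 / 118.20 = 2.96 ≈ 3
Molecular formula = (C5H10OS)3 = C15H30O3S3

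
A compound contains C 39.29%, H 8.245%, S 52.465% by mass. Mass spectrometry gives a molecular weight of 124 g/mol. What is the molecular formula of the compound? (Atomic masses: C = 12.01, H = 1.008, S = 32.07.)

C4H10S2

Assume 100 g: 39.29 g C, 8.245 g H, 52.465 g S.
C: 39.29 g ÷ 12.01 g/mol = 3.271 mol
H: 8.245 g ÷ 1.008 g/mol = 8.18 mol
S: 52.465 g ÷ 32.07 g/mol = 1.636 mol
Ratios (÷ 1.636): C 2.000, H 5.000, S 1.000
Ratio ≈ 2:5:1, so the empirical formula is C2H5S
Empirical-formula mass = 61.13 g/mol
n = 124 / 61.13 = 2.03 ≈ 2
Molecular formula = (C2H5S)×2 = C4H10S2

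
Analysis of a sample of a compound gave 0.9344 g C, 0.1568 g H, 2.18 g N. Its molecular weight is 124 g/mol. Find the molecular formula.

C3H6N6

n(C) = 0.9344/12.01 = 0.0778, n(H) = 0.1568/1.008 = 0.1556, n(N) = 2.18/14.01 = 0.1556
Smallest is C at 0.0778 mol; normalising gives C 1.000, H 1.999, N 2.000
≈ 1:2:2 → CH2N2
Empirical-formula mass = 42.05 g/mol
n = 124 / 42.05 = 2.95 ≈ 3
Molecular formula = (CH2N2)×3 = C3H6N6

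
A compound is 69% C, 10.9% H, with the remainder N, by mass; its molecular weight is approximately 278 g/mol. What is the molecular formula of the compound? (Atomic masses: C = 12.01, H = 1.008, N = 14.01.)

C16H30N4

Assume 100 g: 69 g C, 10.9 g H, 20.1 g N.
Moles — C: 69 / 12.01 = 5.745 mol; H: 10.9 / 1.008 = 10.81 mol; N: 20.1 / 14.01 = 1.435 mol
Divide by the smallest (1.435 mol N): C 4.004, H 7.537, N 1.000
Multiply by 2: C 8.01, H 15.07, N 2.00 → C8H15N2
Empirical-formula mass = 139.22 g/mol
n = 278 / 139.22 = 2.00 ≈ 2
Molecular formula = (C8H15N2)×2 = C16H30N4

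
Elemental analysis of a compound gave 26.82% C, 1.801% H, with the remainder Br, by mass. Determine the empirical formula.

Assume 100 g: 26.82 g C, 1.801 g H, 71.379 g Br.
n(C) = 26.82/12.01 = 2.233, n(H) = 1.801/1.008 = 1.787, n(Br) = 71.379/79.90 = 0.8934
Ratios (÷ 0.8934): C 2.500, H 2.000, Br 1.000
Multiply by 2: C 5.00, H 4.00, Br 2.00 → C5H4Br2

C5H4Br2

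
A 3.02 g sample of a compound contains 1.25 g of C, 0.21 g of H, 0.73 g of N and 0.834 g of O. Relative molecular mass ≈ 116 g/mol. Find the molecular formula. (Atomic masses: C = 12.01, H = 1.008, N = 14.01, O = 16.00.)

n(C) = 1.25/12.01 = 0.1041, n(H) = 0.21/1.008 = 0.2083, n(N) = 0.73/14.01 = 0.05211, n(O) = 0.834/16.00 = 0.05212
Smallest is N at 0.05211 mol; normalising gives C 1.997, H 3.998, N 1.000, O 1.000
→ C2H4NO
Empirical-formula mass = 58.06 g/mol
n = 116 / 58.06 = 2.00 ≈ 2
Molecular formula = (C2H4NO)×2 = C4H8N2O2

C4H8N2O2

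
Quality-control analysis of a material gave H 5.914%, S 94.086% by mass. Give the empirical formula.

Assume 100 g: 5.914 g H, 94.086 g S.
n(H) = 5.914/1.008 = 5.867, n(S) = 94.086/32.07 = 2.934
Smallest is S at 2.934 mol; normalising gives H 2.000, S 1.000
≈ 2:1 → H2S

H2S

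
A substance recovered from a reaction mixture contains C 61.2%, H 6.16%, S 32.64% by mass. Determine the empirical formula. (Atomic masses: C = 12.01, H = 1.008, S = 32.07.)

C5H6S

Assume 100 g: 61.2 g C, 6.16 g H, 32.64 g S.
Moles — C: 61.2 / 12.01 = 5.096 mol; H: 6.16 / 1.008 = 6.111 mol; S: 32.64 / 32.07 = 1.018 mol
Divide by the smallest (1.018 mol S): C 5.007, H 6.004, S 1.000
→ C5H6S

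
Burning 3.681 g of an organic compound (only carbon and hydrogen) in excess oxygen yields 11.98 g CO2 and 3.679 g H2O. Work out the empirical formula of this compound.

C2H3

mol C = 11.98 / 44.01 = 0.2722; mass C = 0.2722 × 12.01 = 3.269 g
mol H = 2 × (3.679 / 18.02) = 0.4083; mass H = 0.4083 × 1.008 = 0.4116 g
Divide by the smallest (0.2722 mol C): C 1.000, H 1.500
×2: C 2.00, H 3.00 → C2H3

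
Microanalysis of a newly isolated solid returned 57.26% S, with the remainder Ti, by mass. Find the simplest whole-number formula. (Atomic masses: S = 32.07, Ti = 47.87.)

Assume 100 g: 57.26 g S, 42.74 g Ti.
n(S) = 57.26/32.07 = 1.785, n(Ti) = 42.74/47.87 = 0.8928
Divide by the smallest (0.8928 mol Ti): S 2.000, Ti 1.000
≈ 2:1 → S2Ti

S2Ti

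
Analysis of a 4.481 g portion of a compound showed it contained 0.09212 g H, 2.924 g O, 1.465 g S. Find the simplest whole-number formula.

Moles — H: 0.09212 / 1.008 = 0.09139 mol; O: 2.924 / 16.00 = 0.1827 mol; S: 1.465 / 32.07 = 0.04568 mol
Smallest is S at 0.04568 mol; normalising gives H 2.001, O 4.001, S 1.000
Ratio ≈ 2:4:1, so the empirical formula is H2O4S

H2O4S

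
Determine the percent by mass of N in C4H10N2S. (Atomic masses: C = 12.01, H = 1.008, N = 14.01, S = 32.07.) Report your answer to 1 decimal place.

23.7%

Molar mass = 4(12.01) + 10(1.008) + 2(14.01) + 1(32.07) = 118.210 g/mol
Mass of N per mole = 2 × 14.01 = 28.020 g
% N = 28.020 / 118.210 × 100 = 23.7%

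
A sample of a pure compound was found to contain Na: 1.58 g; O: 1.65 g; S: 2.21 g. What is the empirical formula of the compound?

Moles — Na: 1.58 / 22.99 = 0.06873 mol; O: 1.65 / 16.00 = 0.1031 mol; S: 2.21 / 32.07 = 0.06891 mol
Divide by the smallest (0.06873 mol Na): Na 1.000, O 1.501, S 1.003
Multiply by 2: Na 2.00, O 3.00, S 2.01 → Na2O3S2

Na2O3S2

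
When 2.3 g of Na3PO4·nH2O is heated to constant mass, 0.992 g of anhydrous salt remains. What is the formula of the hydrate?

Mass of water lost = 2.3 − 0.992 = 1.308 g → 1.308 / 18.02 = 0.07259 mol H2O
Molar mass of Na3PO4 = 163.94 g/mol → mol Na3PO4 = 0.992 / 163.94 = 0.006051
n = 0.07259 / 0.006051 = 12.00 ≈ 12 → Na3PO4·12H2O

Na3PO4·12H2O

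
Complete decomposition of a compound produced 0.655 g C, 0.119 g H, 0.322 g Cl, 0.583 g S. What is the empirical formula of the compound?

C6H13ClS2

C: 0.655 g ÷ 12.01 g/mol = 0.05454 mol
H: 0.119 g ÷ 1.008 g/mol = 0.1181 mol
Cl: 0.322 g ÷ 35.45 g/mol = 0.009083 mol
S: 0.583 g ÷ 32.07 g/mol = 0.01818 mol
Smallest is Cl at 0.009083 mol; normalising gives C 6.004, H 12.997, Cl 1.000, S 2.001
→ C6H13ClS2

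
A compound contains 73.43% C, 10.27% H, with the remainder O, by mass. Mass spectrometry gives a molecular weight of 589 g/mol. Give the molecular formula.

C36H60O6

Assume 100 g: 73.43 g C, 10.27 g H, 16.3 g O.
Moles — C: 73.43 / 12.01 = 6.114 mol; H: 10.27 / 1.008 = 10.19 mol; O: 16.3 / 16.00 = 1.019 mol
Ratios (÷ 1.019): C 6.002, H 10.001, O 1.000
→ C6H10O
Empirical-formula mass = 98.14 g/mol
n = 589 / 98.14 = 6.00 ≈ 6
Molecular formula = (C6H10O)×6 = C36H60O6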